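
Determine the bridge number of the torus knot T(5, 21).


The bridge number of T(p,q) is min(p,q).
min(5, 21) = 5

5


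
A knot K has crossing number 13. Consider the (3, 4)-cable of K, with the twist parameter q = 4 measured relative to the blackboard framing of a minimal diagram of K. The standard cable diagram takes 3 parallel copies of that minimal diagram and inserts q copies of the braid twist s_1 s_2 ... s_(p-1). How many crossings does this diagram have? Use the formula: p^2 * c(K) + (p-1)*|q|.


Step 1: Each of the c(K) crossings of the companion diagram becomes p*p = p^2 crossings among the p parallel strands, and each of the |q| twists s_1 s_2 ... s_(p-1) adds (p-1) crossings.
  Crossings = p^2 * c(K) + (p-1)*|q|
Step 2: = 3^2 * 13 + (3-1)*4
Step 3: = 9*13 + 2*4
Step 4: = 117 + 8 = 125

125


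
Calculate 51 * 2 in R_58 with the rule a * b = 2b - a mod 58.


51 * 2 = 2*2 - 51 mod 58
= 4 - 51 mod 58
= -47 mod 58 = 11

11


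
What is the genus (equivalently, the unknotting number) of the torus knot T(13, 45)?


For a torus knot T(p,q), both the unknotting number and genus equal (p-1)(q-1)/2.
= (13-1)(45-1)/2
= 12*44/2
= 528/2 = 264

264


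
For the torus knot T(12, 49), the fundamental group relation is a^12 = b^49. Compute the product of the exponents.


The relation is a^12 = b^49.
Product of exponents = 12 * 49
= 588

588


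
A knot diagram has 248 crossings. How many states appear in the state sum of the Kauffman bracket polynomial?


Each crossing contributes 2 choices (A-smoothing or B-smoothing).
Total states = 2^248 = 452312848583266388373324160190187140051835877600158453279131187530910662656

452312848583266388373324160190187140051835877600158453279131187530910662656


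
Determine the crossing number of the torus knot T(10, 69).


For a torus knot T(p, q) with gcd(p,q)=1,
the crossing number is min(p*(q-1), q*(p-1)).
p*(q-1) = 10*68 = 680
q*(p-1) = 69*9 = 621
min(680, 621) = 621

621


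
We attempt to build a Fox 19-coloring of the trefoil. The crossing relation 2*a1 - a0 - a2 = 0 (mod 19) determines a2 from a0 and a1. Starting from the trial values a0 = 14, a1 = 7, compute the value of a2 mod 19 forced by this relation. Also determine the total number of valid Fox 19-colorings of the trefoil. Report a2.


Step 1: Apply the given crossing relation 2*a1 - a0 - a2 = 0 (mod 19).
  a2 = 2*a1 - a0 mod 19
  a2 = 2*7 - 14 mod 19
  a2 = 14 - 14 mod 19
  a2 = 0 mod 19 = 0
Step 2: The trefoil has determinant 3.
  Number of Fox p-colorings (p prime) is p^2 if p = 3, else p.
  Since 19 does not divide 3, only trivial (constant) colorings exist.
  (So the trial a0 = 14, a1 = 7 with a0 != a1 does NOT extend to a valid coloring of the whole trefoil: the other two crossing relations require 3*(a1 - a0) = 0 (mod 19), which fails.)
  Total colorings = 19
Step 3: a2 = 0, total Fox 19-colorings = 19

0


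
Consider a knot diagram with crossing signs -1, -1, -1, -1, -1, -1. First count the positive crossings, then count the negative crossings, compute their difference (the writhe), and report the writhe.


Step 1: Count positive crossings (+1).
Positive crossings: 0
Step 2: Count negative crossings (-1).
Negative crossings: 6
Step 3: Writhe = (positive) - (negative)
w = 0 - 6 = -6
Step 4: |w| = 6, and w is negative

-6


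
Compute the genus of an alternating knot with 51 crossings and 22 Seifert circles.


For alternating knots, g = (c - s + 1)/2.
= (51 - 22 + 1)/2
= 30/2 = 15

15


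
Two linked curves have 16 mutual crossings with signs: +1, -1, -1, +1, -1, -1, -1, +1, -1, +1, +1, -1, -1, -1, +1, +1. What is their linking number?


Step 1: Count positive crossings: 7
Step 2: Count negative crossings: 9
Step 3: Sum of signs = 7 - 9 = -2
Step 4: Linking number = sum/2 = -2/2 = -1

-1


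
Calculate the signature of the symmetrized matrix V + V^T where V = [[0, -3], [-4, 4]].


Step 1: V + V^T = [[0, -7], [-7, 8]]
Step 2: trace = 8, det = -49
Step 3: Discriminant = 8^2 - 4*(-49) = 260
Step 4: Eigenvalues: 12.0623, -4.06226
Step 5: Signature = (# positive eigenvalues) - (# negative eigenvalues) = 0

0


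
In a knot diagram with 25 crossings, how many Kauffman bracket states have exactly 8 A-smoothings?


We choose which 8 of 25 crossings get A-smoothings.
C(25, 8) = 25! / (8! * 17!)
= 1081575

1081575


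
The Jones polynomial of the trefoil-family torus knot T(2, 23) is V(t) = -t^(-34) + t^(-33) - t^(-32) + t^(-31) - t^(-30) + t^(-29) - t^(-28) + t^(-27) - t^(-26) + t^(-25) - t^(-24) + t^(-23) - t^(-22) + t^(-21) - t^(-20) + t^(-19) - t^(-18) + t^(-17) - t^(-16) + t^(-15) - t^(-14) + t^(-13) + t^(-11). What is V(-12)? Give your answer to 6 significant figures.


Substituting t = -12 into V(t) = -t^(-34) + t^(-33) - t^(-32) + t^(-31) - t^(-30) + t^(-29) - t^(-28) + t^(-27) - t^(-26) + t^(-25) - t^(-24) + t^(-23) - t^(-22) + t^(-21) - t^(-20) + t^(-19) - t^(-18) + t^(-17) - t^(-16) + t^(-15) - t^(-14) + t^(-13) + t^(-11):
  (-)t^(-34) = -2.0316e-37
  (+)t^(-33) = -2.43792e-36
  (-)t^(-32) = -2.9255e-35
  (+)t^(-31) = -3.5106e-34
  (-)t^(-30) = -4.21272e-33
  (+)t^(-29) = -5.05526e-32
  (-)t^(-28) = -6.06632e-31
  (+)t^(-27) = -7.27958e-30
  (-)t^(-26) = -8.7355e-29
  (+)t^(-25) = -1.04826e-27
  (-)t^(-24) = -1.25791e-26
  (+)t^(-23) = -1.50949e-25
  (-)t^(-22) = -1.81139e-24
  (+)t^(-21) = -2.17367e-23
  (-)t^(-20) = -2.60841e-22
  (+)t^(-19) = -3.13009e-21
  (-)t^(-18) = -3.7561e-20
  (+)t^(-17) = -4.50732e-19
  (-)t^(-16) = -5.40879e-18
  (+)t^(-15) = -6.49055e-17
  (-)t^(-14) = -7.78866e-16
  (+)t^(-13) = -9.34639e-15
  (+)t^(-11) = -1.34588e-12
Sum = (-2.0316e-37) + (-2.43792e-36) + (-2.9255e-35) + (-3.5106e-34) + (-4.21272e-33) + (-5.05526e-32) + (-6.06632e-31) + (-7.27958e-30) + (-8.7355e-29) + (-1.04826e-27) + (-1.25791e-26) + (-1.50949e-25) + (-1.81139e-24) + (-2.17367e-23) + (-2.60841e-22) + (-3.13009e-21) + (-3.7561e-20) + (-4.50732e-19) + (-5.40879e-18) + (-6.49055e-17) + (-7.78866e-16) + (-9.34639e-15) + (-1.34588e-12)
= -1.356075917e-12
Rounded to 6 significant figures: -1.35608e-12

-1.35608e-12


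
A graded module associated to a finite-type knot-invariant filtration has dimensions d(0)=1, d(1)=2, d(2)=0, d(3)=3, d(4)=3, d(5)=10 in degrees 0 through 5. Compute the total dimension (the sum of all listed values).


Total dimension = d(0) + d(1) + ... + d(5)
= 1 + 2 + 0 + 3 + 3 + 10
= 19

19


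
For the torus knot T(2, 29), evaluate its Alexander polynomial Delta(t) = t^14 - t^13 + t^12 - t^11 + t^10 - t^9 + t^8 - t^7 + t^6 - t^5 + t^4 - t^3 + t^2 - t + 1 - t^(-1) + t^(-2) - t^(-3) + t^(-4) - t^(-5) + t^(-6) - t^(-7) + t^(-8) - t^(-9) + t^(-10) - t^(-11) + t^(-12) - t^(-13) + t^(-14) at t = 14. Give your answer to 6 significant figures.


Substituting t = 14 into Delta(t) = t^14 - t^13 + t^12 - t^11 + t^10 - t^9 + t^8 - t^7 + t^6 - t^5 + t^4 - t^3 + t^2 - t + 1 - t^(-1) + t^(-2) - t^(-3) + t^(-4) - t^(-5) + t^(-6) - t^(-7) + t^(-8) - t^(-9) + t^(-10) - t^(-11) + t^(-12) - t^(-13) + t^(-14):
Term values: (11112006825558016) + (-793714773254144) + (56693912375296) + (-4049565169664) + (289254654976) + (-20661046784) + (1475789056) + (-105413504) + (7529536) + (-537824) + (38416) + (-2744) + (196) + (-14) + (1) + (-0.0714286) + (0.00510204) + (-0.000364431) + (2.60308e-05) + (-1.85934e-06) + (1.3281e-07) + (-9.48645e-09) + (6.77604e-10) + (-4.84003e-11) + (3.45716e-12) + (-2.4694e-13) + (1.76386e-14) + (-1.2599e-15) + (8.99927e-17)
Sum = 1.037120637e+16
Rounded to 6 significant figures: 1.03712e+16

1.03712e+16


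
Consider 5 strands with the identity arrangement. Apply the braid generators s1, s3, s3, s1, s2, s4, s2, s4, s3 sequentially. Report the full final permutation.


Starting with identity [1, 2, 3, 4, 5].
Apply generators in sequence:
  After s1: [2, 1, 3, 4, 5]
  After s3: [2, 1, 4, 3, 5]
  After s3: [2, 1, 3, 4, 5]
  After s1: [1, 2, 3, 4, 5]
  After s2: [1, 3, 2, 4, 5]
  After s4: [1, 3, 2, 5, 4]
  After s2: [1, 2, 3, 5, 4]
  After s4: [1, 2, 3, 4, 5]
  After s3: [1, 2, 4, 3, 5]
Final permutation: [1, 2, 4, 3, 5]

[1, 2, 4, 3, 5]


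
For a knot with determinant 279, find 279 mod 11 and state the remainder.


Step 1: A knot is p-colorable if and only if p divides its determinant.
Step 2: Compute 279 mod 11.
279 = 25 * 11 + 4
Step 3: 279 mod 11 = 4
Step 4: The knot is 11-colorable: no

4


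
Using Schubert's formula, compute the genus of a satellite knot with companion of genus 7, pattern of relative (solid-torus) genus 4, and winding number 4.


Schubert: g(satellite) = g_rel(pattern) + |winding| * g(companion),
where g_rel(pattern) is the genus of the pattern relative to the solid torus.
= 4 + 4 * 7
= 4 + 28 = 32

32


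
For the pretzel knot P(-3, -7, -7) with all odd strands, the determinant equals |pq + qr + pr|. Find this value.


Step 1: Compute pq + qr + pr.
pq = (-3)*(-7) = 21
qr = (-7)*(-7) = 49
pr = (-3)*(-7) = 21
pq + qr + pr = 21 + 49 + 21 = 91
Step 2: Take absolute value.
det(P(-3,-7,-7)) = |91| = 91

91


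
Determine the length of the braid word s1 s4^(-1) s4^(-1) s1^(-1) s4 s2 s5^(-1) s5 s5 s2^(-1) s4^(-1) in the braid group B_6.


The word length counts the number of generators (including inverses).
Listing each generator: s1, s4^(-1), s4^(-1), s1^(-1), s4, s2, s5^(-1), s5, s5, s2^(-1), s4^(-1)
There are 11 generators in this braid word.

11


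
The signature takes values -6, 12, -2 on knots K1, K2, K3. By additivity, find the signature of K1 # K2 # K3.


The signature is additive under connected sum.
signature(K1 # K2 # K3) = (-6) + (12) + (-2)
= 4

4


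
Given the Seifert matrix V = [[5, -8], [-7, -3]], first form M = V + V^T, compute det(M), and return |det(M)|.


Step 1: Form V + V^T where V = [[5, -8], [-7, -3]]
  V^T = [[5, -7], [-8, -3]]
  V + V^T = [[10, -15], [-15, -6]]
Step 2: det(V + V^T) = 10*(-6) - (-15)*(-15)
  = -60 - 225 = -285
Step 3: Knot determinant = |det(V + V^T)| = |-285| = 285

285


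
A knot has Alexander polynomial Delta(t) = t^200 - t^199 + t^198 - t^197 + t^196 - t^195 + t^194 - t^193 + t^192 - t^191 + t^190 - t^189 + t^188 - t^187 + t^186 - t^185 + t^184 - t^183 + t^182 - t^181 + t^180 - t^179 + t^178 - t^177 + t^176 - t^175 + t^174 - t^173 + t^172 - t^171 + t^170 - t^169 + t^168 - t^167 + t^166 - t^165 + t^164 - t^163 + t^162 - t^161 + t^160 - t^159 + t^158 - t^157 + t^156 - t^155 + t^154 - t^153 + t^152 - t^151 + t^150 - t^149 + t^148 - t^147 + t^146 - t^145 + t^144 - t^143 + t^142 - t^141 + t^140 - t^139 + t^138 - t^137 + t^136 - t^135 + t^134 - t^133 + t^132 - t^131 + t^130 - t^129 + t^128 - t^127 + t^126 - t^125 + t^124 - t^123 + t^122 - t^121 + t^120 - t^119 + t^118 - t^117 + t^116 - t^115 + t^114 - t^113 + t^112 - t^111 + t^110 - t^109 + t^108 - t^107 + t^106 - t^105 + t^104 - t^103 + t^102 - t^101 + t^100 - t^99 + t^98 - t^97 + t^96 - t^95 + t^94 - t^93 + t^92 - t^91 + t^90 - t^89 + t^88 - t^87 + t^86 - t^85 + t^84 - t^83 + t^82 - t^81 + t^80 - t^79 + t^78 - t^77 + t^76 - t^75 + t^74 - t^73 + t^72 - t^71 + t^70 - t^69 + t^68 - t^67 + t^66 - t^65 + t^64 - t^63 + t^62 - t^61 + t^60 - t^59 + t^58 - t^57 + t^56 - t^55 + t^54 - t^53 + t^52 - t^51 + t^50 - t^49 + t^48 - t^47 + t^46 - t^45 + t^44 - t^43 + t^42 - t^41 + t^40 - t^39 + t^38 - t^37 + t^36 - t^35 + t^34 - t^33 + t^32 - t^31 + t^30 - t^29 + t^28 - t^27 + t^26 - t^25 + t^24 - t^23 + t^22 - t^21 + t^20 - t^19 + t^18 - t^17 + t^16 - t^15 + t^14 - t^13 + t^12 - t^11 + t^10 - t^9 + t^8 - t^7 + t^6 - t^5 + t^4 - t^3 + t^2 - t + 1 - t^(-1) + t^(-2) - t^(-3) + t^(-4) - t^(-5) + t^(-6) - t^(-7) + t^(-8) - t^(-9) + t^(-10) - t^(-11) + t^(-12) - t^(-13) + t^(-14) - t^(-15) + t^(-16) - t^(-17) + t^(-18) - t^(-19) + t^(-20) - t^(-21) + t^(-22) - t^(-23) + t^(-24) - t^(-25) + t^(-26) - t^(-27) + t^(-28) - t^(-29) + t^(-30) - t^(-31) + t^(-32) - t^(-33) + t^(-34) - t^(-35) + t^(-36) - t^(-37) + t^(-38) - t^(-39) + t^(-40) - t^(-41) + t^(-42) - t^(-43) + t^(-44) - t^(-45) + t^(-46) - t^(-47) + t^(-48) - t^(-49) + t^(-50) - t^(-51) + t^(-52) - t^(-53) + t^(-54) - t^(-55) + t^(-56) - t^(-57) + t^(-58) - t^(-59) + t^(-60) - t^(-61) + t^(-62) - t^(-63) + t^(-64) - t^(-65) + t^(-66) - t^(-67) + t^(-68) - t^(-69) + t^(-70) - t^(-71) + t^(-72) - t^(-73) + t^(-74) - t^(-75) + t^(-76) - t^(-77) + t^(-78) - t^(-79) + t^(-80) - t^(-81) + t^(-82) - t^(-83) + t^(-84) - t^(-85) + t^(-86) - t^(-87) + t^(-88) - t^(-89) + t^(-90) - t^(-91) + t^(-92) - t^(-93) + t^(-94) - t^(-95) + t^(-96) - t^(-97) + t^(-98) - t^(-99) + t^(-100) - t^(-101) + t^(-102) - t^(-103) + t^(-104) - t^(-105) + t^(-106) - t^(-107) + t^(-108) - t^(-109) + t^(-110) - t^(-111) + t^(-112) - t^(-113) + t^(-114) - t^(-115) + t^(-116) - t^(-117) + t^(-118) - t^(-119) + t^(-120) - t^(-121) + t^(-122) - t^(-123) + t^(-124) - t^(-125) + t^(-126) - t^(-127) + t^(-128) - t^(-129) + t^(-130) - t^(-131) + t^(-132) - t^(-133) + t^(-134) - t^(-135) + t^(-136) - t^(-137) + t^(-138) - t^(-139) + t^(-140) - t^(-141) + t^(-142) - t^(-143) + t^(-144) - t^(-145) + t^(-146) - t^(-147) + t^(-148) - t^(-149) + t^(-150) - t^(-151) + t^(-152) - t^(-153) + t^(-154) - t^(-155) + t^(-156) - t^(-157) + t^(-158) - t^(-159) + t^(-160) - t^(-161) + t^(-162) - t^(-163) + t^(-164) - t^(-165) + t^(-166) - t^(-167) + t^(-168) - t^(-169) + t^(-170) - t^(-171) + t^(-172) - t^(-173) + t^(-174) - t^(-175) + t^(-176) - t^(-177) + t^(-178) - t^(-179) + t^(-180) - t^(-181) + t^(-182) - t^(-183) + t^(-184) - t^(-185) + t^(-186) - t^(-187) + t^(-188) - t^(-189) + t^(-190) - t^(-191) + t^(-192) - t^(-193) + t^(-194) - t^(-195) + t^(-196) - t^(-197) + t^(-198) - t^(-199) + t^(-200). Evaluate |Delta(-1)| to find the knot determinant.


Step 1: The polynomial has 401 terms with alternating signs, exponents from 200 down to -200.
Step 2: Substitute t = -1. The i-th term has coefficient (-1)^i and exponent (m-i),
  so its value is (-1)^i * (-1)^(m-i) = (-1)^m = 1 for every i.
Step 3: All 401 terms equal 1, so Delta(-1) = 401 * (1) = 401
Step 4: |Delta(-1)| = 401

401


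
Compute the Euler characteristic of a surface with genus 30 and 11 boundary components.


chi = 2 - 2g - b
= 2 - 2*30 - 11
= 2 - 60 - 11 = -69

-69


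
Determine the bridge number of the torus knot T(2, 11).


The bridge number of T(p,q) is min(p,q).
min(2, 11) = 2

2


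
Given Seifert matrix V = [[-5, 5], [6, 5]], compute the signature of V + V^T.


Step 1: V + V^T = [[-10, 11], [11, 10]]
Step 2: trace = 0, det = -221
Step 3: Discriminant = 0^2 - 4*(-221) = 884
Step 4: Eigenvalues: 14.8661, -14.8661
Step 5: Signature = (# positive eigenvalues) - (# negative eigenvalues) = 0

0


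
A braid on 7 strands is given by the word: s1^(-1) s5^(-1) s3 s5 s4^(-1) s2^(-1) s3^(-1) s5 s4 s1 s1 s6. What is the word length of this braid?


The word length counts the number of generators (including inverses).
Listing each generator: s1^(-1), s5^(-1), s3, s5, s4^(-1), s2^(-1), s3^(-1), s5, s4, s1, s1, s6
There are 12 generators in this braid word.

12


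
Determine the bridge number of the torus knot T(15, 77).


The bridge number of T(p,q) is min(p,q).
min(15, 77) = 15

15


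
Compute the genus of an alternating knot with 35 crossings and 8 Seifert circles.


For alternating knots, g = (c - s + 1)/2.
= (35 - 8 + 1)/2
= 28/2 = 14

14


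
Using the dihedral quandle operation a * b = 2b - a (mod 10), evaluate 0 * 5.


0 * 5 = 2*5 - 0 mod 10
= 10 - 0 mod 10
= 10 mod 10 = 0

0


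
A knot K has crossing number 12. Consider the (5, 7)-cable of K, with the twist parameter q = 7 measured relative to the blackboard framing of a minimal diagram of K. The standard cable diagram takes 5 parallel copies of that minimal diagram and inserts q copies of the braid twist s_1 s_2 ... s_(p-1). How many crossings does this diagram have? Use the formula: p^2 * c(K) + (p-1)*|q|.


Step 1: Each of the c(K) crossings of the companion diagram becomes p*p = p^2 crossings among the p parallel strands, and each of the |q| twists s_1 s_2 ... s_(p-1) adds (p-1) crossings.
  Crossings = p^2 * c(K) + (p-1)*|q|
Step 2: = 5^2 * 12 + (5-1)*7
Step 3: = 25*12 + 4*7
Step 4: = 300 + 28 = 328

328


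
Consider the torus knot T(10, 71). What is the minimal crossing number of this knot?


For a torus knot T(p, q) with gcd(p,q)=1,
the crossing number is min(p*(q-1), q*(p-1)).
p*(q-1) = 10*70 = 700
q*(p-1) = 71*9 = 639
min(700, 639) = 639

639


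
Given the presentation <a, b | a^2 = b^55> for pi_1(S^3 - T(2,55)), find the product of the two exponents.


The relation is a^2 = b^55.
Product of exponents = 2 * 55
= 110

110


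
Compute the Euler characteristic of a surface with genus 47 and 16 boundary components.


chi = 2 - 2g - b
= 2 - 2*47 - 16
= 2 - 94 - 16 = -108

-108


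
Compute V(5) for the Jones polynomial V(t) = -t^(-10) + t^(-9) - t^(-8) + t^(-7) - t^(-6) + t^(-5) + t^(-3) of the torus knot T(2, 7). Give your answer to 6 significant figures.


Substituting t = 5 into V(t) = -t^(-10) + t^(-9) - t^(-8) + t^(-7) - t^(-6) + t^(-5) + t^(-3):
  (-)t^(-10) = -1.024e-07
  (+)t^(-9) = 5.12e-07
  (-)t^(-8) = -2.56e-06
  (+)t^(-7) = 1.28e-05
  (-)t^(-6) = -6.4e-05
  (+)t^(-5) = 0.00032
  (+)t^(-3) = 0.008
Sum = (-1.024e-07) + (5.12e-07) + (-2.56e-06) + (1.28e-05) + (-6.4e-05) + (0.00032) + (0.008)
= 0.0082666496
Rounded to 6 significant figures: 0.00826665

0.00826665


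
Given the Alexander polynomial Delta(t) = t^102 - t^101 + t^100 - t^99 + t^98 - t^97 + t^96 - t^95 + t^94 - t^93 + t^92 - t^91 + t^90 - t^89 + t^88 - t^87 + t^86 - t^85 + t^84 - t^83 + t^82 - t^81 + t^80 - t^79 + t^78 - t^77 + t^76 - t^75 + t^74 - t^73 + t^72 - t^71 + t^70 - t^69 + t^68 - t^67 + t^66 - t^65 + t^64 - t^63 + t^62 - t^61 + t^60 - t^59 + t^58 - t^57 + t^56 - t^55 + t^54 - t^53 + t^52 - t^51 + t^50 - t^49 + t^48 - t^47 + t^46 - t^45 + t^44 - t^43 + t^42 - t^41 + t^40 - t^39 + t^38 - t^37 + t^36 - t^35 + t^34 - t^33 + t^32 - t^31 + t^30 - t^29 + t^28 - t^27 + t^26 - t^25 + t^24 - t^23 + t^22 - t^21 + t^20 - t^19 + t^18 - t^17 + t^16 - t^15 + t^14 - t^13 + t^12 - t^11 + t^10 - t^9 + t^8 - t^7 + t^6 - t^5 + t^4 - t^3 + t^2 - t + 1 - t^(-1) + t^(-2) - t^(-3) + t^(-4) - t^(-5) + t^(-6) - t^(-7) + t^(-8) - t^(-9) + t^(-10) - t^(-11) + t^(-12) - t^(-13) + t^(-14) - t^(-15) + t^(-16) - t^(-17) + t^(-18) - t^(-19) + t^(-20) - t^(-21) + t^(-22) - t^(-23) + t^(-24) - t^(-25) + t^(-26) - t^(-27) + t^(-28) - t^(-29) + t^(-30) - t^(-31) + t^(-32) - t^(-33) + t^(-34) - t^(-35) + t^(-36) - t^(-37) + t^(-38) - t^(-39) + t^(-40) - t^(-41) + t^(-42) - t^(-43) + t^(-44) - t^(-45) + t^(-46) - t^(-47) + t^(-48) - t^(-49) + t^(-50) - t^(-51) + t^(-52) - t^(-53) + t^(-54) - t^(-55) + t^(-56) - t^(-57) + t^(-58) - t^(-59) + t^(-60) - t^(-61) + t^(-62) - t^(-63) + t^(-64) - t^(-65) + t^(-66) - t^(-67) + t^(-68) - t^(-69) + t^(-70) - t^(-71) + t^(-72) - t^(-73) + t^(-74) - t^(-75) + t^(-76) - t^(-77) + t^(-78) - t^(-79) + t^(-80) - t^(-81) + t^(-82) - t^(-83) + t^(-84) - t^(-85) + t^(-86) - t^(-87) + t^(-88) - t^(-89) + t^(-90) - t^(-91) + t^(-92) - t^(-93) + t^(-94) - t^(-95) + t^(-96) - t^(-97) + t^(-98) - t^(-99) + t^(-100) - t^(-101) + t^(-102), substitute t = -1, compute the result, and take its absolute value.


Step 1: The polynomial has 205 terms with alternating signs, exponents from 102 down to -102.
Step 2: Substitute t = -1. The i-th term has coefficient (-1)^i and exponent (m-i),
  so its value is (-1)^i * (-1)^(m-i) = (-1)^m = 1 for every i.
Step 3: All 205 terms equal 1, so Delta(-1) = 205 * (1) = 205
Step 4: |Delta(-1)| = 205

205


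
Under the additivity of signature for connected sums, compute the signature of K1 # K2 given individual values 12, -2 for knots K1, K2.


The signature is additive under connected sum.
signature(K1 # K2) = (12) + (-2)
= 10

10


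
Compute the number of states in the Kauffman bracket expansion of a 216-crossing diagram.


Each crossing contributes 2 choices (A-smoothing or B-smoothing).
Total states = 2^216 = 105312291668557186697918027683670432318895095400549111254310977536

105312291668557186697918027683670432318895095400549111254310977536


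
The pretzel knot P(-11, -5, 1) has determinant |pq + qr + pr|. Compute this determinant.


Step 1: Compute pq + qr + pr.
pq = (-11)*(-5) = 55
qr = (-5)*1 = -5
pr = (-11)*1 = -11
pq + qr + pr = 55 + (-5) + (-11) = 39
Step 2: Take absolute value.
det(P(-11,-5,1)) = |39| = 39

39


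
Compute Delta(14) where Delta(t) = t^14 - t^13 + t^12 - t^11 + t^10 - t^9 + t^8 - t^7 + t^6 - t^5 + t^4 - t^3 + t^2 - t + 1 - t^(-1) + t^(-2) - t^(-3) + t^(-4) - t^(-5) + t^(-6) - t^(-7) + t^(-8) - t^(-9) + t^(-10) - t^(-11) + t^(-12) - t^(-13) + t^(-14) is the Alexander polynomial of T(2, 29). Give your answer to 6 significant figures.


Substituting t = 14 into Delta(t) = t^14 - t^13 + t^12 - t^11 + t^10 - t^9 + t^8 - t^7 + t^6 - t^5 + t^4 - t^3 + t^2 - t + 1 - t^(-1) + t^(-2) - t^(-3) + t^(-4) - t^(-5) + t^(-6) - t^(-7) + t^(-8) - t^(-9) + t^(-10) - t^(-11) + t^(-12) - t^(-13) + t^(-14):
Term values: (11112006825558016) + (-793714773254144) + (56693912375296) + (-4049565169664) + (289254654976) + (-20661046784) + (1475789056) + (-105413504) + (7529536) + (-537824) + (38416) + (-2744) + (196) + (-14) + (1) + (-0.0714286) + (0.00510204) + (-0.000364431) + (2.60308e-05) + (-1.85934e-06) + (1.3281e-07) + (-9.48645e-09) + (6.77604e-10) + (-4.84003e-11) + (3.45716e-12) + (-2.4694e-13) + (1.76386e-14) + (-1.2599e-15) + (8.99927e-17)
Sum = 1.037120637e+16
Rounded to 6 significant figures: 1.03712e+16

1.03712e+16


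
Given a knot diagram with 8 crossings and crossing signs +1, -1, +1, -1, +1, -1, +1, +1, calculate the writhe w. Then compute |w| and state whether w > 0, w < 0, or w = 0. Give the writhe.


Step 1: Count positive crossings (+1).
Positive crossings: 5
Step 2: Count negative crossings (-1).
Negative crossings: 3
Step 3: Writhe = (positive) - (negative)
w = 5 - 3 = 2
Step 4: |w| = 2, and w is positive

2


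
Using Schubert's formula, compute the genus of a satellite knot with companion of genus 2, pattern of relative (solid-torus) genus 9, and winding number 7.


Schubert: g(satellite) = g_rel(pattern) + |winding| * g(companion),
where g_rel(pattern) is the genus of the pattern relative to the solid torus.
= 9 + 7 * 2
= 9 + 14 = 23

23


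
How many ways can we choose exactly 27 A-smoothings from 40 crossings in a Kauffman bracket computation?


We choose which 27 of 40 crossings get A-smoothings.
C(40, 27) = 40! / (27! * 13!)
= 12033222880

12033222880


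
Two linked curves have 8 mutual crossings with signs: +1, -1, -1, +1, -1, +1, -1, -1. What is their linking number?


Step 1: Count positive crossings: 3
Step 2: Count negative crossings: 5
Step 3: Sum of signs = 3 - 5 = -2
Step 4: Linking number = sum/2 = -2/2 = -1

-1


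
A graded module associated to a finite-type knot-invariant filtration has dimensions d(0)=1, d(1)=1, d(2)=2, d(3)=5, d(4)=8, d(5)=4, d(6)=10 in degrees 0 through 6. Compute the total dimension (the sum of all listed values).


Total dimension = d(0) + d(1) + ... + d(6)
= 1 + 1 + 2 + 5 + 8 + 4 + 10
= 31

31


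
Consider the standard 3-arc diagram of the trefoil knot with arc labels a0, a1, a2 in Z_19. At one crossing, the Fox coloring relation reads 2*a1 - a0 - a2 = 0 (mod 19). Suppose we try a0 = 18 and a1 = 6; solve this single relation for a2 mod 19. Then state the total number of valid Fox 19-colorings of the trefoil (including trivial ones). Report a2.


Step 1: Apply the given crossing relation 2*a1 - a0 - a2 = 0 (mod 19).
  a2 = 2*a1 - a0 mod 19
  a2 = 2*6 - 18 mod 19
  a2 = 12 - 18 mod 19
  a2 = -6 mod 19 = 13
Step 2: The trefoil has determinant 3.
  Number of Fox p-colorings (p prime) is p^2 if p = 3, else p.
  Since 19 does not divide 3, only trivial (constant) colorings exist.
  (So the trial a0 = 18, a1 = 6 with a0 != a1 does NOT extend to a valid coloring of the whole trefoil: the other two crossing relations require 3*(a1 - a0) = 0 (mod 19), which fails.)
  Total colorings = 19
Step 3: a2 = 13, total Fox 19-colorings = 19

13


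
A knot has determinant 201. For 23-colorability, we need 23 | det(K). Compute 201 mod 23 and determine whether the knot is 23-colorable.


Step 1: A knot is p-colorable if and only if p divides its determinant.
Step 2: Compute 201 mod 23.
201 = 8 * 23 + 17
Step 3: 201 mod 23 = 17
Step 4: The knot is 23-colorable: no

17


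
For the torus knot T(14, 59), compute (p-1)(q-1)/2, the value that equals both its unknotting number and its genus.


For a torus knot T(p,q), both the unknotting number and genus equal (p-1)(q-1)/2.
= (14-1)(59-1)/2
= 13*58/2
= 754/2 = 377

377


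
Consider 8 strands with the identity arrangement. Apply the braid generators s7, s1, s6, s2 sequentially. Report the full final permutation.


Starting with identity [1, 2, 3, 4, 5, 6, 7, 8].
Apply generators in sequence:
  After s7: [1, 2, 3, 4, 5, 6, 8, 7]
  After s1: [2, 1, 3, 4, 5, 6, 8, 7]
  After s6: [2, 1, 3, 4, 5, 8, 6, 7]
  After s2: [2, 3, 1, 4, 5, 8, 6, 7]
Final permutation: [2, 3, 1, 4, 5, 8, 6, 7]

[2, 3, 1, 4, 5, 8, 6, 7]


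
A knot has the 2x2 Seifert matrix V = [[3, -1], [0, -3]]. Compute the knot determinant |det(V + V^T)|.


Step 1: Form V + V^T where V = [[3, -1], [0, -3]]
  V^T = [[3, 0], [-1, -3]]
  V + V^T = [[6, -1], [-1, -6]]
Step 2: det(V + V^T) = 6*(-6) - (-1)*(-1)
  = -36 - 1 = -37
Step 3: Knot determinant = |det(V + V^T)| = |-37| = 37

37


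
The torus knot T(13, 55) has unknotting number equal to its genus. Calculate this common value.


For a torus knot T(p,q), both the unknotting number and genus equal (p-1)(q-1)/2.
= (13-1)(55-1)/2
= 12*54/2
= 648/2 = 324

324


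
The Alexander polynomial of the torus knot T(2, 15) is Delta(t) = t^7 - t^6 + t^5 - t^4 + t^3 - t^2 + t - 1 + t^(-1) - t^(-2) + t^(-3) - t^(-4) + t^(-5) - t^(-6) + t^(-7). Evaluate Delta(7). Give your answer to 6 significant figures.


Substituting t = 7 into Delta(t) = t^7 - t^6 + t^5 - t^4 + t^3 - t^2 + t - 1 + t^(-1) - t^(-2) + t^(-3) - t^(-4) + t^(-5) - t^(-6) + t^(-7):
Term values: (823543) + (-117649) + (16807) + (-2401) + (343) + (-49) + (7) + (-1) + (0.142857) + (-0.0204082) + (0.00291545) + (-0.000416493) + (5.9499e-05) + (-8.49986e-06) + (1.21427e-06)
Sum = 720600.125
Rounded to 6 significant figures: 720600

720600


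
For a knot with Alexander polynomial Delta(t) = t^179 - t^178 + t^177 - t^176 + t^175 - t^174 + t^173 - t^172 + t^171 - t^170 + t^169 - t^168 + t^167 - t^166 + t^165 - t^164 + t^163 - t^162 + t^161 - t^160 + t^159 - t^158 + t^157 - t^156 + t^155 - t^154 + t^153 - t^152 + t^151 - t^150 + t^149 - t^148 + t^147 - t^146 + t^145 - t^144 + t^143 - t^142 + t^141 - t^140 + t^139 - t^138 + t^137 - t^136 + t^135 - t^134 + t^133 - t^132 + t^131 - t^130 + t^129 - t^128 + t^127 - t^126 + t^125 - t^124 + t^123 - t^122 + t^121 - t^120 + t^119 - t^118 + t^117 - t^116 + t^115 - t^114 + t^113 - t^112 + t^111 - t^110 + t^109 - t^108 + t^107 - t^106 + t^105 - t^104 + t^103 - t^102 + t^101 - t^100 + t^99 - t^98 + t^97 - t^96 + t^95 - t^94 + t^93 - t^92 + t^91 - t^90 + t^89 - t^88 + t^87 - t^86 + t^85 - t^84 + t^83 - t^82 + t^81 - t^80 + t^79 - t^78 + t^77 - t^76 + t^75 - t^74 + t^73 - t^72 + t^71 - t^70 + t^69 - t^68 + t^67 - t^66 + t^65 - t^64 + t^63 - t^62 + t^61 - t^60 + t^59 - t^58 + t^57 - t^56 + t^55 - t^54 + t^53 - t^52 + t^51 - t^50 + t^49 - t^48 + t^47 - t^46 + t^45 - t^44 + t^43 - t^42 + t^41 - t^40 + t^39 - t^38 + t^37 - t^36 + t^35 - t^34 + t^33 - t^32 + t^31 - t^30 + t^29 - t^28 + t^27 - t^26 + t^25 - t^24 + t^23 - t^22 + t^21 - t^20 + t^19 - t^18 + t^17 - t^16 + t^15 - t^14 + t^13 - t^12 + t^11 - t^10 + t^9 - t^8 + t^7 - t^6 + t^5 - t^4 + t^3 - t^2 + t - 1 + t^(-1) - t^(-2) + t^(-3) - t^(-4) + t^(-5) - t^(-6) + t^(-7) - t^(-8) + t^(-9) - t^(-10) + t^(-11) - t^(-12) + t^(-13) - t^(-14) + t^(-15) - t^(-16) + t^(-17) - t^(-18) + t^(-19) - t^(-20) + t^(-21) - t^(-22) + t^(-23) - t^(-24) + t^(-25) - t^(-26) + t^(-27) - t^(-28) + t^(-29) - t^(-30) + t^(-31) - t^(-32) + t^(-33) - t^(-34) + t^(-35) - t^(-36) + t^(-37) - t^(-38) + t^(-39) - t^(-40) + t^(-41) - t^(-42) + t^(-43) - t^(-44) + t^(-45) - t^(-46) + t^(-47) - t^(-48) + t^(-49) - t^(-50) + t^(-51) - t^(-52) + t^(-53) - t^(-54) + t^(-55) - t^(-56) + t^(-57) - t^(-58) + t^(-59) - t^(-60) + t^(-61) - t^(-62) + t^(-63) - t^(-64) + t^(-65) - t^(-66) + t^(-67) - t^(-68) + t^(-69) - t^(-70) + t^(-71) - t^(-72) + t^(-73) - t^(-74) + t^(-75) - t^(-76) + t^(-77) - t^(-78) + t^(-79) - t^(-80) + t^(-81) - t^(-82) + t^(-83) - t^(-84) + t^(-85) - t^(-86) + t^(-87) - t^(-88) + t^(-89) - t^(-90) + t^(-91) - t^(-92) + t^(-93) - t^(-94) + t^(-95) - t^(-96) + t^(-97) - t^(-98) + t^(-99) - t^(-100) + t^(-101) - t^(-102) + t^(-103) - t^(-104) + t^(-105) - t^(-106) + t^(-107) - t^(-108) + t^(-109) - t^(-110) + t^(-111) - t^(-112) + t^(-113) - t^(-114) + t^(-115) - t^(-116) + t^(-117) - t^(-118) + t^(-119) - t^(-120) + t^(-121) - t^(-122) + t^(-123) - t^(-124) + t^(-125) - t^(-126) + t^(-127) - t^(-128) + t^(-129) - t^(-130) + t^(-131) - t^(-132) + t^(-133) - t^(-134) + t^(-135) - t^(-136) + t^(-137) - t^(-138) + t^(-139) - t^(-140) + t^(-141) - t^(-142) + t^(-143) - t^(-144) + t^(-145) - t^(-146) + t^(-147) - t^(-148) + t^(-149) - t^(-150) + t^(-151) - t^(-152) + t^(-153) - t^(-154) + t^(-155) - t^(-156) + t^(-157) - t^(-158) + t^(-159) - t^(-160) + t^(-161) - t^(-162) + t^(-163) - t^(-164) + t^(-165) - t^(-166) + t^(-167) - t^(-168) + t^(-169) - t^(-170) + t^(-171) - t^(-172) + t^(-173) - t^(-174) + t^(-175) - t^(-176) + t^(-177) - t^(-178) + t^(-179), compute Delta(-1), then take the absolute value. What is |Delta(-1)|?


Step 1: The polynomial has 359 terms with alternating signs, exponents from 179 down to -179.
Step 2: Substitute t = -1. The i-th term has coefficient (-1)^i and exponent (m-i),
  so its value is (-1)^i * (-1)^(m-i) = (-1)^m = -1 for every i.
Step 3: All 359 terms equal -1, so Delta(-1) = 359 * (-1) = -359
Step 4: |Delta(-1)| = 359

359


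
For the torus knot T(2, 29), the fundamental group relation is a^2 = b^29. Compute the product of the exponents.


The relation is a^2 = b^29.
Product of exponents = 2 * 29
= 58

58


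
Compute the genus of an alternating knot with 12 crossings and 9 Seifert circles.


For alternating knots, g = (c - s + 1)/2.
= (12 - 9 + 1)/2
= 4/2 = 2

2


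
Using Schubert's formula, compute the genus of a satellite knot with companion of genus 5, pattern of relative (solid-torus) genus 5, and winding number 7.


Schubert: g(satellite) = g_rel(pattern) + |winding| * g(companion),
where g_rel(pattern) is the genus of the pattern relative to the solid torus.
= 5 + 7 * 5
= 5 + 35 = 40

40


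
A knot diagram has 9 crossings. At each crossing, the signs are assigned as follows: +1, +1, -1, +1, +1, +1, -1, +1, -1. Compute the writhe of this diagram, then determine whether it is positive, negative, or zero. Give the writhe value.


Step 1: Count positive crossings (+1).
Positive crossings: 6
Step 2: Count negative crossings (-1).
Negative crossings: 3
Step 3: Writhe = (positive) - (negative)
w = 6 - 3 = 3
Step 4: |w| = 3, and w is positive

3


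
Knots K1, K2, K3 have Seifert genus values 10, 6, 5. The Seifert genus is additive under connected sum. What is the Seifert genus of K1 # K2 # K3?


The Seifert genus is additive under connected sum.
Seifert genus(K1 # K2 # K3) = (10) + (6) + (5)
= 21

21


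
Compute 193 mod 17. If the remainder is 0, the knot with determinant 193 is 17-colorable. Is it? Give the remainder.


Step 1: A knot is p-colorable if and only if p divides its determinant.
Step 2: Compute 193 mod 17.
193 = 11 * 17 + 6
Step 3: 193 mod 17 = 6
Step 4: The knot is 17-colorable: no

6


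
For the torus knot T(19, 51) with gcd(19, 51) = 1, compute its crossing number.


For a torus knot T(p, q) with gcd(p,q)=1,
the crossing number is min(p*(q-1), q*(p-1)).
p*(q-1) = 19*50 = 950
q*(p-1) = 51*18 = 918
min(950, 918) = 918

918


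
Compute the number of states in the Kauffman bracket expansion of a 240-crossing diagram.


Each crossing contributes 2 choices (A-smoothing or B-smoothing).
Total states = 2^240 = 1766847064778384329583297500742918515827483896875618958121606201292619776

1766847064778384329583297500742918515827483896875618958121606201292619776


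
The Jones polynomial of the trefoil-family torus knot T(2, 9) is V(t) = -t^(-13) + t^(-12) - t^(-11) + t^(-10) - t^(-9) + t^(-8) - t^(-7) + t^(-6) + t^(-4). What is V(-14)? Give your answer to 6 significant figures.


Substituting t = -14 into V(t) = -t^(-13) + t^(-12) - t^(-11) + t^(-10) - t^(-9) + t^(-8) - t^(-7) + t^(-6) + t^(-4):
  (-)t^(-13) = 1.2599e-15
  (+)t^(-12) = 1.76386e-14
  (-)t^(-11) = 2.4694e-13
  (+)t^(-10) = 3.45716e-12
  (-)t^(-9) = 4.84003e-11
  (+)t^(-8) = 6.77604e-10
  (-)t^(-7) = 9.48645e-09
  (+)t^(-6) = 1.3281e-07
  (+)t^(-4) = 2.60308e-05
Sum = (1.2599e-15) + (1.76386e-14) + (2.4694e-13) + (3.45716e-12) + (4.84003e-11) + (6.77604e-10) + (9.48645e-09) + (1.3281e-07) + (2.60308e-05)
= 2.617384698e-05
Rounded to 6 significant figures: 2.61738e-05

2.61738e-05


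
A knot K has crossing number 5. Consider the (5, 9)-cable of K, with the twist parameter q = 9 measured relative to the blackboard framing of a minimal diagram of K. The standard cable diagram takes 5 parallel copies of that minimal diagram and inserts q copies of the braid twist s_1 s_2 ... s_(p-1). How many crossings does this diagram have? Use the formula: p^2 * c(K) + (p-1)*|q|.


Step 1: Each of the c(K) crossings of the companion diagram becomes p*p = p^2 crossings among the p parallel strands, and each of the |q| twists s_1 s_2 ... s_(p-1) adds (p-1) crossings.
  Crossings = p^2 * c(K) + (p-1)*|q|
Step 2: = 5^2 * 5 + (5-1)*9
Step 3: = 25*5 + 4*9
Step 4: = 125 + 36 = 161

161


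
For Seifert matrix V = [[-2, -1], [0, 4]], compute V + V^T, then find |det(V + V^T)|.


Step 1: Form V + V^T where V = [[-2, -1], [0, 4]]
  V^T = [[-2, 0], [-1, 4]]
  V + V^T = [[-4, -1], [-1, 8]]
Step 2: det(V + V^T) = (-4)*8 - (-1)*(-1)
  = -32 - 1 = -33
Step 3: Knot determinant = |det(V + V^T)| = |-33| = 33

33


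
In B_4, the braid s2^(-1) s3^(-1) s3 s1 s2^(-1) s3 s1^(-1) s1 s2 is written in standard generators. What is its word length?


The word length counts the number of generators (including inverses).
Listing each generator: s2^(-1), s3^(-1), s3, s1, s2^(-1), s3, s1^(-1), s1, s2
There are 9 generators in this braid word.

9


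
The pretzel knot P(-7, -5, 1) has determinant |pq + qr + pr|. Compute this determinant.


Step 1: Compute pq + qr + pr.
pq = (-7)*(-5) = 35
qr = (-5)*1 = -5
pr = (-7)*1 = -7
pq + qr + pr = 35 + (-5) + (-7) = 23
Step 2: Take absolute value.
det(P(-7,-5,1)) = |23| = 23

23


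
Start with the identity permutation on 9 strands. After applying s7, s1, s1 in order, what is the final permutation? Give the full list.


Starting with identity [1, 2, 3, 4, 5, 6, 7, 8, 9].
Apply generators in sequence:
  After s7: [1, 2, 3, 4, 5, 6, 8, 7, 9]
  After s1: [2, 1, 3, 4, 5, 6, 8, 7, 9]
  After s1: [1, 2, 3, 4, 5, 6, 8, 7, 9]
Final permutation: [1, 2, 3, 4, 5, 6, 8, 7, 9]

[1, 2, 3, 4, 5, 6, 8, 7, 9]


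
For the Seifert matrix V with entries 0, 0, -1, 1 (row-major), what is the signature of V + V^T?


Step 1: V + V^T = [[0, -1], [-1, 2]]
Step 2: trace = 2, det = -1
Step 3: Discriminant = 2^2 - 4*(-1) = 8
Step 4: Eigenvalues: 2.41421, -0.414214
Step 5: Signature = (# positive eigenvalues) - (# negative eigenvalues) = 0

0


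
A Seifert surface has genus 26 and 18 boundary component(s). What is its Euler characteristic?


chi = 2 - 2g - b
= 2 - 2*26 - 18
= 2 - 52 - 18 = -68

-68


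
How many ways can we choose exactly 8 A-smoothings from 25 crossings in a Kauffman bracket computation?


We choose which 8 of 25 crossings get A-smoothings.
C(25, 8) = 25! / (8! * 17!)
= 1081575

1081575


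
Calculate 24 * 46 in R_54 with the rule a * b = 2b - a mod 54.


24 * 46 = 2*46 - 24 mod 54
= 92 - 24 mod 54
= 68 mod 54 = 14

14


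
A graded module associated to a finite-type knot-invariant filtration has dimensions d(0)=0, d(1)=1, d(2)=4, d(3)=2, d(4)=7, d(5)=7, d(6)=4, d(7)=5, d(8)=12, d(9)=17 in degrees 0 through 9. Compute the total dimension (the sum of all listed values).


Total dimension = d(0) + d(1) + ... + d(9)
= 0 + 1 + 4 + 2 + 7 + 7 + 4 + 5 + 12 + 17
= 59

59


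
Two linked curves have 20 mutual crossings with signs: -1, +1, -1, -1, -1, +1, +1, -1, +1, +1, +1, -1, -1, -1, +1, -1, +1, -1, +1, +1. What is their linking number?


Step 1: Count positive crossings: 10
Step 2: Count negative crossings: 10
Step 3: Sum of signs = 10 - 10 = 0
Step 4: Linking number = sum/2 = 0/2 = 0

0


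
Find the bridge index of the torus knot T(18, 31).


The bridge number of T(p,q) is min(p,q).
min(18, 31) = 18

18


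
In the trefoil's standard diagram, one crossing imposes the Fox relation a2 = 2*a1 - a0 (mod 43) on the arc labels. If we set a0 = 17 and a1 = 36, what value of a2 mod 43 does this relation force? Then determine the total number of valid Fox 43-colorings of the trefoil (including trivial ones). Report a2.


Step 1: Apply the given crossing relation 2*a1 - a0 - a2 = 0 (mod 43).
  a2 = 2*a1 - a0 mod 43
  a2 = 2*36 - 17 mod 43
  a2 = 72 - 17 mod 43
  a2 = 55 mod 43 = 12
Step 2: The trefoil has determinant 3.
  Number of Fox p-colorings (p prime) is p^2 if p = 3, else p.
  Since 43 does not divide 3, only trivial (constant) colorings exist.
  (So the trial a0 = 17, a1 = 36 with a0 != a1 does NOT extend to a valid coloring of the whole trefoil: the other two crossing relations require 3*(a1 - a0) = 0 (mod 43), which fails.)
  Total colorings = 43
Step 3: a2 = 12, total Fox 43-colorings = 43

12


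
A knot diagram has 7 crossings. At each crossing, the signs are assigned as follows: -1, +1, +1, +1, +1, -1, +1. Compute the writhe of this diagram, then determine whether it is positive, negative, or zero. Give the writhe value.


Step 1: Count positive crossings (+1).
Positive crossings: 5
Step 2: Count negative crossings (-1).
Negative crossings: 2
Step 3: Writhe = (positive) - (negative)
w = 5 - 2 = 3
Step 4: |w| = 3, and w is positive

3


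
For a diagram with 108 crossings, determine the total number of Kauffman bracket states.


Each crossing contributes 2 choices (A-smoothing or B-smoothing).
Total states = 2^108 = 324518553658426726783156020576256

324518553658426726783156020576256


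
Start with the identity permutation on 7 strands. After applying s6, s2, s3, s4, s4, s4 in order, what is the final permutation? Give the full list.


Starting with identity [1, 2, 3, 4, 5, 6, 7].
Apply generators in sequence:
  After s6: [1, 2, 3, 4, 5, 7, 6]
  After s2: [1, 3, 2, 4, 5, 7, 6]
  After s3: [1, 3, 4, 2, 5, 7, 6]
  After s4: [1, 3, 4, 5, 2, 7, 6]
  After s4: [1, 3, 4, 2, 5, 7, 6]
  After s4: [1, 3, 4, 5, 2, 7, 6]
Final permutation: [1, 3, 4, 5, 2, 7, 6]

[1, 3, 4, 5, 2, 7, 6]


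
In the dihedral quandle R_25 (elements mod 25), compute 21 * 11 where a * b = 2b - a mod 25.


21 * 11 = 2*11 - 21 mod 25
= 22 - 21 mod 25
= 1 mod 25 = 1

1


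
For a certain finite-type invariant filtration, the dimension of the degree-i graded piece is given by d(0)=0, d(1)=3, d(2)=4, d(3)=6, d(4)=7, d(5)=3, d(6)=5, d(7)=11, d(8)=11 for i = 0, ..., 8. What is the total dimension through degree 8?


Total dimension = d(0) + d(1) + ... + d(8)
= 0 + 3 + 4 + 6 + 7 + 3 + 5 + 11 + 11
= 50

50


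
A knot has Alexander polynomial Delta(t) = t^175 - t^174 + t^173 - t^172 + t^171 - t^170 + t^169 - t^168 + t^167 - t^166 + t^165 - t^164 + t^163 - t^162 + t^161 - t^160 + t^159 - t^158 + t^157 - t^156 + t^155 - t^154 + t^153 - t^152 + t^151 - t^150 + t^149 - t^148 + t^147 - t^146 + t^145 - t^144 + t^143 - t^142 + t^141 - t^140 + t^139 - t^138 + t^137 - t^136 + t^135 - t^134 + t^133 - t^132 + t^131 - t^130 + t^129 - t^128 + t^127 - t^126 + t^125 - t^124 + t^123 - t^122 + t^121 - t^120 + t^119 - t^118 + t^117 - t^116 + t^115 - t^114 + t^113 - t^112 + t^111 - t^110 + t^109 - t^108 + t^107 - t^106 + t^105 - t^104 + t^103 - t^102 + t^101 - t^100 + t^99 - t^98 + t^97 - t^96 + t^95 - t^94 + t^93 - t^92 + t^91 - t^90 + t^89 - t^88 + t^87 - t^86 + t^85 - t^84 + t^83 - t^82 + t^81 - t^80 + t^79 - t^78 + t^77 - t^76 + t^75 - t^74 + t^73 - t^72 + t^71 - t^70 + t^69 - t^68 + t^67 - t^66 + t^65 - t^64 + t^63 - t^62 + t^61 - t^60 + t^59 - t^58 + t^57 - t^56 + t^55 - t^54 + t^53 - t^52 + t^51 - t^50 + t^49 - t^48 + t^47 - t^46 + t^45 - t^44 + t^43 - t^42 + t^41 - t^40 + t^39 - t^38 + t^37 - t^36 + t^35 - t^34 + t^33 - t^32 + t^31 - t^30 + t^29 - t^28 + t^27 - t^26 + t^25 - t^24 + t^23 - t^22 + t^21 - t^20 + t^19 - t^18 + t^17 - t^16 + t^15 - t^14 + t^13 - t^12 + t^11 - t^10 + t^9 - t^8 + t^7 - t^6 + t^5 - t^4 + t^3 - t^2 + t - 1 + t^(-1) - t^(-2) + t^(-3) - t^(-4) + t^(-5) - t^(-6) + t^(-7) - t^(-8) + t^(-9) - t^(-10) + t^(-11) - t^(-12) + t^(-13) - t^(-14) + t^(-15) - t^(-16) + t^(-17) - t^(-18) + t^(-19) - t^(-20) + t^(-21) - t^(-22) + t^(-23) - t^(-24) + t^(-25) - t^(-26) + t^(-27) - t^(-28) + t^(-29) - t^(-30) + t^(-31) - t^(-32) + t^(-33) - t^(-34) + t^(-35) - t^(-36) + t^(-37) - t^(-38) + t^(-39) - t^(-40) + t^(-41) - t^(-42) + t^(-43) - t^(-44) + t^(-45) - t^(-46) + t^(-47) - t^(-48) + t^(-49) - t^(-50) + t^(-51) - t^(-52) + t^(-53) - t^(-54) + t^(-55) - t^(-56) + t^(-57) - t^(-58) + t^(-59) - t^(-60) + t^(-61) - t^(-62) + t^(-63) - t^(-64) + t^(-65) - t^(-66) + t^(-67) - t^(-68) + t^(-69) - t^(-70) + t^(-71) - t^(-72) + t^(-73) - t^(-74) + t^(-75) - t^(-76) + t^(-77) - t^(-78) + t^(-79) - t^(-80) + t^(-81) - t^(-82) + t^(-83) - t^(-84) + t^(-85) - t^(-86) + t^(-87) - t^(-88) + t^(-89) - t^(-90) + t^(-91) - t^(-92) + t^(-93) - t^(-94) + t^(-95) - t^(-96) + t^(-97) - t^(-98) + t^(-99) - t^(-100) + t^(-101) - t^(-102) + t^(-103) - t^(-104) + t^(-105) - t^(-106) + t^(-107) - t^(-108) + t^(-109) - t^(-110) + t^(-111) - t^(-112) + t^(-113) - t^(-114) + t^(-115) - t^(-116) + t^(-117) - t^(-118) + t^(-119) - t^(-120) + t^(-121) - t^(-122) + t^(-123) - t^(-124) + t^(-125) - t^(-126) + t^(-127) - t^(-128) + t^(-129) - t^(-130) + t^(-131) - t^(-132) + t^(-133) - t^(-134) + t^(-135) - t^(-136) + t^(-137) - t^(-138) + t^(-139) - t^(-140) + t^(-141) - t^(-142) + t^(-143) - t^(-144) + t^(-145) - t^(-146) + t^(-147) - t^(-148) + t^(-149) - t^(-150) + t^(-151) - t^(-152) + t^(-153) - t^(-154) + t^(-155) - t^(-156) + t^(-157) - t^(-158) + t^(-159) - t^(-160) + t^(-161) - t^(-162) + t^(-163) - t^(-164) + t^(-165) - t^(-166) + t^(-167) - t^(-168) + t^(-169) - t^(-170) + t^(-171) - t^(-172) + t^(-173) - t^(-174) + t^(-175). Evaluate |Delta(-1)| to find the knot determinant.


Step 1: The polynomial has 351 terms with alternating signs, exponents from 175 down to -175.
Step 2: Substitute t = -1. The i-th term has coefficient (-1)^i and exponent (m-i),
  so its value is (-1)^i * (-1)^(m-i) = (-1)^m = -1 for every i.
Step 3: All 351 terms equal -1, so Delta(-1) = 351 * (-1) = -351
Step 4: |Delta(-1)| = 351

351
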